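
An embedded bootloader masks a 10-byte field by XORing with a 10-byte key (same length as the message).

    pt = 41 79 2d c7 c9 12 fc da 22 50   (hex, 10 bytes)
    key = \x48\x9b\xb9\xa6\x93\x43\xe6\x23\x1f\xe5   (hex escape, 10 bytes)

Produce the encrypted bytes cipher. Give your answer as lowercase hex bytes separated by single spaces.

09 e2 94 61 5a 51 1a f9 3d b5

byte 0:  65 XOR  72 =   9
byte 1: 121 XOR 155 = 226
byte 2:  45 XOR 185 = 148
byte 3: 199 XOR 166 =  97
byte 4: 201 XOR 147 =  90
byte 5:  18 XOR  67 =  81
byte 6: 252 XOR 230 =  26
byte 7: 218 XOR  35 = 249
byte 8:  34 XOR  31 =  61
byte 9:  80 XOR 229 = 181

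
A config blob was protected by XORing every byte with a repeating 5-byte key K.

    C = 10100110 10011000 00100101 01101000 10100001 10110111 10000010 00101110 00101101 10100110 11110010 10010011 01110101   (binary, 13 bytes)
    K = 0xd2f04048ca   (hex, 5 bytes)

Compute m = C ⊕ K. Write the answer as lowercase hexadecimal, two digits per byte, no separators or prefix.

The 5-byte key repeats, so the effective keystream is d2 f0 40 48 ca d2 f0 40 48 ca d2 f0 40.
byte 0: 10100110 xor 11010010 = 01110100
byte 1: 10011000 xor 11110000 = 01101000
byte 2: 00100101 xor 01000000 = 01100101
byte 3: 01101000 xor 01001000 = 00100000
byte 4: 10100001 xor 11001010 = 01101011
byte 5: 10110111 xor 11010010 = 01100101
byte 6: 10000010 xor 11110000 = 01110010
byte 7: 00101110 xor 01000000 = 01101110
byte 8: 00101101 xor 01001000 = 01100101
byte 9: 10100110 xor 11001010 = 01101100
byte 10: 11110010 xor 11010010 = 00100000
byte 11: 10010011 xor 11110000 = 01100011
byte 12: 01110101 xor 01000000 = 00110101

746865206b65726e656c206335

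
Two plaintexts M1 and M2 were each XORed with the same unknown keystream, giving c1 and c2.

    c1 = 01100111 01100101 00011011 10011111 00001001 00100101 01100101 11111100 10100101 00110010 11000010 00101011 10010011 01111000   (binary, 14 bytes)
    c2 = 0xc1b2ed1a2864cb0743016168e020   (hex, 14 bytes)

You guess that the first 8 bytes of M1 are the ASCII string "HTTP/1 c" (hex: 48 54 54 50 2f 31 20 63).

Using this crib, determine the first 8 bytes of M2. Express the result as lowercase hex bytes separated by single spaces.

ee 83 a2 d5 0e 70 8e 98

First, c1 ⊕ c2 = (M1 ⊕ K) ⊕ (M2 ⊕ K) = M1 ⊕ M2, so the key drops out. Then M2 = (M1 ⊕ M2) ⊕ M1 over the first 8 bytes.
byte 0: (67 XOR c1) XOR 48 = a6 XOR 48 = ee
byte 1: (65 XOR b2) XOR 54 = d7 XOR 54 = 83
byte 2: (1b XOR ed) XOR 54 = f6 XOR 54 = a2
byte 3: (9f XOR 1a) XOR 50 = 85 XOR 50 = d5
byte 4: (09 XOR 28) XOR 2f = 21 XOR 2f = 0e
byte 5: (25 XOR 64) XOR 31 = 41 XOR 31 = 70
byte 6: (65 XOR cb) XOR 20 = ae XOR 20 = 8e
byte 7: (fc XOR 07) XOR 63 = fb XOR 63 = 98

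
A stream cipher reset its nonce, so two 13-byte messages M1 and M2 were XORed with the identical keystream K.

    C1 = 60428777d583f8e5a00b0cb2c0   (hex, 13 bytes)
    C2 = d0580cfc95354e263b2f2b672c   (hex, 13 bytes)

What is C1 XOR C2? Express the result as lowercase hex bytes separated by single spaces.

b0 1a 8b 8b 40 b6 b6 c3 9b 24 27 d5 ec

C1 ⊕ C2 = (M1 ⊕ K) ⊕ (M2 ⊕ K) = M1 ⊕ M2 — the shared key cancels under XOR.
byte 0: 01100000 xor 11010000 = 10110000
byte 1: 01000010 xor 01011000 = 00011010
byte 2: 10000111 xor 00001100 = 10001011
byte 3: 01110111 xor 11111100 = 10001011
byte 4: 11010101 xor 10010101 = 01000000
byte 5: 10000011 xor 00110101 = 10110110
byte 6: 11111000 xor 01001110 = 10110110
byte 7: 11100101 xor 00100110 = 11000011
byte 8: 10100000 xor 00111011 = 10011011
byte 9: 00001011 xor 00101111 = 00100100
byte 10: 00001100 xor 00101011 = 00100111
byte 11: 10110010 xor 01100111 = 11010101
byte 12: 11000000 xor 00101100 = 11101100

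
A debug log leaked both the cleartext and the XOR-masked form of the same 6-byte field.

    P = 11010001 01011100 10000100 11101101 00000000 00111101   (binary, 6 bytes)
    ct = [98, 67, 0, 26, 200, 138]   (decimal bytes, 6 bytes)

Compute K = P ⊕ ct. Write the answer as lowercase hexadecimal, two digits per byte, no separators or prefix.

b31f84f7c8b7

Since ct = P ⊕ K, XORing both sides with P gives K = P ⊕ ct.
d1 ⊕ 62 = b3
5c ⊕ 43 = 1f
84 ⊕ 00 = 84
ed ⊕ 1a = f7
00 ⊕ c8 = c8
3d ⊕ 8a = b7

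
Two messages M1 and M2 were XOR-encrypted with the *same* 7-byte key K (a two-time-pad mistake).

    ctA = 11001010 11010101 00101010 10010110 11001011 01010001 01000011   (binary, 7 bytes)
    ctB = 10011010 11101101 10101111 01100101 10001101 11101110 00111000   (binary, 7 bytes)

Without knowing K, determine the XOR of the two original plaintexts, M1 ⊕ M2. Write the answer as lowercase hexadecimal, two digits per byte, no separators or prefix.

503885f346bf7b

ctA ⊕ ctB = (M1 ⊕ K) ⊕ (M2 ⊕ K) = M1 ⊕ M2 — the shared key cancels under XOR.
11001010 ⊕ 10011010 = 01010000
11010101 ⊕ 11101101 = 00111000
00101010 ⊕ 10101111 = 10000101
10010110 ⊕ 01100101 = 11110011
11001011 ⊕ 10001101 = 01000110
01010001 ⊕ 11101110 = 10111111
01000011 ⊕ 00111000 = 01111011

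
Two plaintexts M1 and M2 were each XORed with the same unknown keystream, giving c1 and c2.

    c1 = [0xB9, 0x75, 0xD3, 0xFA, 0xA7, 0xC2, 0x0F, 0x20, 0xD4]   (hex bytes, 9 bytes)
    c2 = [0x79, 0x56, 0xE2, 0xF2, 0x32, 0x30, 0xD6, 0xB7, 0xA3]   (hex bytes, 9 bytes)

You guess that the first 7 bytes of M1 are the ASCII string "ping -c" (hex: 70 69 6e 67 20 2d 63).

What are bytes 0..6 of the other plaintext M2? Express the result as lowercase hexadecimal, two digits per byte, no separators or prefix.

First, c1 ⊕ c2 = (M1 ⊕ K) ⊕ (M2 ⊕ K) = M1 ⊕ M2, so the key drops out. Then M2 = (M1 ⊕ M2) ⊕ M1 over the first 7 bytes.
byte 0: (b9 ⊕ 79) ⊕ 70 = c0 ⊕ 70 = b0
byte 1: (75 ⊕ 56) ⊕ 69 = 23 ⊕ 69 = 4a
byte 2: (d3 ⊕ e2) ⊕ 6e = 31 ⊕ 6e = 5f
byte 3: (fa ⊕ f2) ⊕ 67 = 08 ⊕ 67 = 6f
byte 4: (a7 ⊕ 32) ⊕ 20 = 95 ⊕ 20 = b5
byte 5: (c2 ⊕ 30) ⊕ 2d = f2 ⊕ 2d = df
byte 6: (0f ⊕ d6) ⊕ 63 = d9 ⊕ 63 = ba

b04a5f6fb5dfba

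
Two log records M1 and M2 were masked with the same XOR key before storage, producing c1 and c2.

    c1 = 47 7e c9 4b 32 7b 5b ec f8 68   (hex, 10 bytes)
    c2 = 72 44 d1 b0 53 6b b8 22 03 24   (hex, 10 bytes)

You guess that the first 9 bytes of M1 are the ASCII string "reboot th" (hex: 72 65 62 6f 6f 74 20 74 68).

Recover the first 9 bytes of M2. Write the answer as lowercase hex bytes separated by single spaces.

First, c1 ⊕ c2 = (M1 ⊕ K) ⊕ (M2 ⊕ K) = M1 ⊕ M2, so the key drops out. Then M2 = (M1 ⊕ M2) ⊕ M1 over the first 9 bytes.
byte 0: (47 XOR 72) XOR 72 = 35 XOR 72 = 47
byte 1: (7e XOR 44) XOR 65 = 3a XOR 65 = 5f
byte 2: (c9 XOR d1) XOR 62 = 18 XOR 62 = 7a
byte 3: (4b XOR b0) XOR 6f = fb XOR 6f = 94
byte 4: (32 XOR 53) XOR 6f = 61 XOR 6f = 0e
byte 5: (7b XOR 6b) XOR 74 = 10 XOR 74 = 64
byte 6: (5b XOR b8) XOR 20 = e3 XOR 20 = c3
byte 7: (ec XOR 22) XOR 74 = ce XOR 74 = ba
byte 8: (f8 XOR 03) XOR 68 = fb XOR 68 = 93

47 5f 7a 94 0e 64 c3 ba 93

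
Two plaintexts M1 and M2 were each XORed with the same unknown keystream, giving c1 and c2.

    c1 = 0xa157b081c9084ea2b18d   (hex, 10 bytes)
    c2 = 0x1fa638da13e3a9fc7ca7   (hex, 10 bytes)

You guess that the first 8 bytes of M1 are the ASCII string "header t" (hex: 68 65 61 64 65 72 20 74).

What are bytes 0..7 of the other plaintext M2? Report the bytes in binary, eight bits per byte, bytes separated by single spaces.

First, c1 ⊕ c2 = (M1 ⊕ K) ⊕ (M2 ⊕ K) = M1 ⊕ M2, so the key drops out. Then M2 = (M1 ⊕ M2) ⊕ M1 over the first 8 bytes.
byte 0: (a1 ⊕ 1f) ⊕ 68 = be ⊕ 68 = d6
byte 1: (57 ⊕ a6) ⊕ 65 = f1 ⊕ 65 = 94
byte 2: (b0 ⊕ 38) ⊕ 61 = 88 ⊕ 61 = e9
byte 3: (81 ⊕ da) ⊕ 64 = 5b ⊕ 64 = 3f
byte 4: (c9 ⊕ 13) ⊕ 65 = da ⊕ 65 = bf
byte 5: (08 ⊕ e3) ⊕ 72 = eb ⊕ 72 = 99
byte 6: (4e ⊕ a9) ⊕ 20 = e7 ⊕ 20 = c7
byte 7: (a2 ⊕ fc) ⊕ 74 = 5e ⊕ 74 = 2a

11010110 10010100 11101001 00111111 10111111 10011001 11000111 00101010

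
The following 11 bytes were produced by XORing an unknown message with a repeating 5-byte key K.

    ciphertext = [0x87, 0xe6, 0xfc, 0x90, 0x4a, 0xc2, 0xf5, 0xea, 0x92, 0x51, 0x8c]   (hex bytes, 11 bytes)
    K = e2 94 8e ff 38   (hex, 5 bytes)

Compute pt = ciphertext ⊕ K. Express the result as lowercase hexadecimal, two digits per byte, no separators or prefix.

The 5-byte key repeats, so the effective keystream is e2 94 8e ff 38 e2 94 8e ff 38 e2.
byte 0: 10000111 ⊕ 11100010 = 01100101
byte 1: 11100110 ⊕ 10010100 = 01110010
byte 2: 11111100 ⊕ 10001110 = 01110010
byte 3: 10010000 ⊕ 11111111 = 01101111
byte 4: 01001010 ⊕ 00111000 = 01110010
byte 5: 11000010 ⊕ 11100010 = 00100000
byte 6: 11110101 ⊕ 10010100 = 01100001
byte 7: 11101010 ⊕ 10001110 = 01100100
byte 8: 10010010 ⊕ 11111111 = 01101101
byte 9: 01010001 ⊕ 00111000 = 01101001
byte 10: 10001100 ⊕ 11100010 = 01101110

6572726f722061646d696e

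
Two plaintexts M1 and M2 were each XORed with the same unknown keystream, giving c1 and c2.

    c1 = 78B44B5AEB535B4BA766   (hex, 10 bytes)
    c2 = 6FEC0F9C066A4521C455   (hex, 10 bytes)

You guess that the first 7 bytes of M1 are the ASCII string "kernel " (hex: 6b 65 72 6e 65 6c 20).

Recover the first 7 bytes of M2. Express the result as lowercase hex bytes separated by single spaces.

7c 3d 36 a8 88 55 3e

First, c1 ⊕ c2 = (M1 ⊕ K) ⊕ (M2 ⊕ K) = M1 ⊕ M2, so the key drops out. Then M2 = (M1 ⊕ M2) ⊕ M1 over the first 7 bytes.
byte 0: (78 XOR 6f) XOR 6b = 17 XOR 6b = 7c
byte 1: (b4 XOR ec) XOR 65 = 58 XOR 65 = 3d
byte 2: (4b XOR 0f) XOR 72 = 44 XOR 72 = 36
byte 3: (5a XOR 9c) XOR 6e = c6 XOR 6e = a8
byte 4: (eb XOR 06) XOR 65 = ed XOR 65 = 88
byte 5: (53 XOR 6a) XOR 6c = 39 XOR 6c = 55
byte 6: (5b XOR 45) XOR 20 = 1e XOR 20 = 3e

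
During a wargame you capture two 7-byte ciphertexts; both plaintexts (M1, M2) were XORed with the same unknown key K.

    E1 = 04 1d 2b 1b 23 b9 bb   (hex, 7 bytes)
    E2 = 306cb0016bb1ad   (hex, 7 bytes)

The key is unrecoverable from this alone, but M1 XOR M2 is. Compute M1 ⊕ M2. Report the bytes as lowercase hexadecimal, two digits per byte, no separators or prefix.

E1 ⊕ E2 = (M1 ⊕ K) ⊕ (M2 ⊕ K) = M1 ⊕ M2 — the shared key cancels under XOR.
byte 0: 04 ^ 30 = 34
byte 1: 1d ^ 6c = 71
byte 2: 2b ^ b0 = 9b
byte 3: 1b ^ 01 = 1a
byte 4: 23 ^ 6b = 48
byte 5: b9 ^ b1 = 08
byte 6: bb ^ ad = 16

34719b1a480816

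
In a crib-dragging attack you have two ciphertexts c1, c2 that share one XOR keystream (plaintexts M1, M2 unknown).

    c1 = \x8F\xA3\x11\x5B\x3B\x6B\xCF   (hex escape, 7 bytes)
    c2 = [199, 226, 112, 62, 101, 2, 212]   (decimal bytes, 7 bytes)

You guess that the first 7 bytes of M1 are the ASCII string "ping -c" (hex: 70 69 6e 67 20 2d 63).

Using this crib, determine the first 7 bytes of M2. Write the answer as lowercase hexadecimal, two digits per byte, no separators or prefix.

First, c1 ⊕ c2 = (M1 ⊕ K) ⊕ (M2 ⊕ K) = M1 ⊕ M2, so the key drops out. Then M2 = (M1 ⊕ M2) ⊕ M1 over the first 7 bytes.
byte 0: (8f ⊕ c7) ⊕ 70 = 48 ⊕ 70 = 38
byte 1: (a3 ⊕ e2) ⊕ 69 = 41 ⊕ 69 = 28
byte 2: (11 ⊕ 70) ⊕ 6e = 61 ⊕ 6e = 0f
byte 3: (5b ⊕ 3e) ⊕ 67 = 65 ⊕ 67 = 02
byte 4: (3b ⊕ 65) ⊕ 20 = 5e ⊕ 20 = 7e
byte 5: (6b ⊕ 02) ⊕ 2d = 69 ⊕ 2d = 44
byte 6: (cf ⊕ d4) ⊕ 63 = 1b ⊕ 63 = 78

38280f027e4478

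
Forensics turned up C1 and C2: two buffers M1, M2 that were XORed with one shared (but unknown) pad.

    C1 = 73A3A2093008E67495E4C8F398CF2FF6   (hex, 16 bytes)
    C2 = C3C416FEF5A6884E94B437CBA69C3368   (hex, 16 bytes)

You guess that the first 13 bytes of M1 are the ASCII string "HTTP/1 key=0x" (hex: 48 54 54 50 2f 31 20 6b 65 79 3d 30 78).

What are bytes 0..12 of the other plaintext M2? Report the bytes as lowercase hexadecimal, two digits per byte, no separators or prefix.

f833e0a7ea9f4e516429c20846

First, C1 ⊕ C2 = (M1 ⊕ K) ⊕ (M2 ⊕ K) = M1 ⊕ M2, so the key drops out. Then M2 = (M1 ⊕ M2) ⊕ M1 over the first 13 bytes.
byte 0: (73 ^ c3) ^ 48 = b0 ^ 48 = f8
byte 1: (a3 ^ c4) ^ 54 = 67 ^ 54 = 33
byte 2: (a2 ^ 16) ^ 54 = b4 ^ 54 = e0
byte 3: (09 ^ fe) ^ 50 = f7 ^ 50 = a7
byte 4: (30 ^ f5) ^ 2f = c5 ^ 2f = ea
byte 5: (08 ^ a6) ^ 31 = ae ^ 31 = 9f
byte 6: (e6 ^ 88) ^ 20 = 6e ^ 20 = 4e
byte 7: (74 ^ 4e) ^ 6b = 3a ^ 6b = 51
byte 8: (95 ^ 94) ^ 65 = 01 ^ 65 = 64
byte 9: (e4 ^ b4) ^ 79 = 50 ^ 79 = 29
byte 10: (c8 ^ 37) ^ 3d = ff ^ 3d = c2
byte 11: (f3 ^ cb) ^ 30 = 38 ^ 30 = 08
byte 12: (98 ^ a6) ^ 78 = 3e ^ 78 = 46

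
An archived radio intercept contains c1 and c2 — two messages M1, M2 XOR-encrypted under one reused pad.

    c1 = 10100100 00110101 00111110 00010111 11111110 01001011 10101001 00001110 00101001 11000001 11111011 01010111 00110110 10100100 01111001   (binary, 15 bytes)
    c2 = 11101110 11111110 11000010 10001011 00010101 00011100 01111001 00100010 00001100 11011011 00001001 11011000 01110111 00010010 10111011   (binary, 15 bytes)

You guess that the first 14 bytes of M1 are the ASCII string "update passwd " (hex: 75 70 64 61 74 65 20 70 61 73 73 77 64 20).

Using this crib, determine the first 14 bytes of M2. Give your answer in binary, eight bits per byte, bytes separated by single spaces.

00111111 10111011 10011000 11111101 10011111 00110010 11110000 01011100 01000100 01101001 10000001 11111000 00100101 10010110

First, c1 ⊕ c2 = (M1 ⊕ K) ⊕ (M2 ⊕ K) = M1 ⊕ M2, so the key drops out. Then M2 = (M1 ⊕ M2) ⊕ M1 over the first 14 bytes.
byte 0: (a4 XOR ee) XOR 75 = 4a XOR 75 = 3f
byte 1: (35 XOR fe) XOR 70 = cb XOR 70 = bb
byte 2: (3e XOR c2) XOR 64 = fc XOR 64 = 98
byte 3: (17 XOR 8b) XOR 61 = 9c XOR 61 = fd
byte 4: (fe XOR 15) XOR 74 = eb XOR 74 = 9f
byte 5: (4b XOR 1c) XOR 65 = 57 XOR 65 = 32
byte 6: (a9 XOR 79) XOR 20 = d0 XOR 20 = f0
byte 7: (0e XOR 22) XOR 70 = 2c XOR 70 = 5c
byte 8: (29 XOR 0c) XOR 61 = 25 XOR 61 = 44
byte 9: (c1 XOR db) XOR 73 = 1a XOR 73 = 69
byte 10: (fb XOR 09) XOR 73 = f2 XOR 73 = 81
byte 11: (57 XOR d8) XOR 77 = 8f XOR 77 = f8
byte 12: (36 XOR 77) XOR 64 = 41 XOR 64 = 25
byte 13: (a4 XOR 12) XOR 20 = b6 XOR 20 = 96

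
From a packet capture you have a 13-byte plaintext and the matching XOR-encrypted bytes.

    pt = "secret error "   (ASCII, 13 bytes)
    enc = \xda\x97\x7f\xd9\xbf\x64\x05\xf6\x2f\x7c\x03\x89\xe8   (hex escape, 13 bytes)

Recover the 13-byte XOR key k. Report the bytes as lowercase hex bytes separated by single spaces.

Since enc = pt ⊕ k, XORing both sides with pt gives k = pt ⊕ enc.
byte 0: 115 XOR 218 = 169
byte 1: 101 XOR 151 = 242
byte 2:  99 XOR 127 =  28
byte 3: 114 XOR 217 = 171
byte 4: 101 XOR 191 = 218
byte 5: 116 XOR 100 =  16
byte 6:  32 XOR   5 =  37
byte 7: 101 XOR 246 = 147
byte 8: 114 XOR  47 =  93
byte 9: 114 XOR 124 =  14
byte 10: 111 XOR   3 = 108
byte 11: 114 XOR 137 = 251
byte 12:  32 XOR 232 = 200

a9 f2 1c ab da 10 25 93 5d 0e 6c fb c8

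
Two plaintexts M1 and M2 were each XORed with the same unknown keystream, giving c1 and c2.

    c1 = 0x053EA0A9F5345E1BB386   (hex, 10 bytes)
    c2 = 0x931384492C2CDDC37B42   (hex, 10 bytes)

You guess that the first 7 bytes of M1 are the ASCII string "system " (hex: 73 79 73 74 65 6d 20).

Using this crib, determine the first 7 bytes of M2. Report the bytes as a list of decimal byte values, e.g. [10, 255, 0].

First, c1 ⊕ c2 = (M1 ⊕ K) ⊕ (M2 ⊕ K) = M1 ⊕ M2, so the key drops out. Then M2 = (M1 ⊕ M2) ⊕ M1 over the first 7 bytes.
byte 0: (05 ^ 93) ^ 73 = 96 ^ 73 = e5
byte 1: (3e ^ 13) ^ 79 = 2d ^ 79 = 54
byte 2: (a0 ^ 84) ^ 73 = 24 ^ 73 = 57
byte 3: (a9 ^ 49) ^ 74 = e0 ^ 74 = 94
byte 4: (f5 ^ 2c) ^ 65 = d9 ^ 65 = bc
byte 5: (34 ^ 2c) ^ 6d = 18 ^ 6d = 75
byte 6: (5e ^ dd) ^ 20 = 83 ^ 20 = a3

[229, 84, 87, 148, 188, 117, 163]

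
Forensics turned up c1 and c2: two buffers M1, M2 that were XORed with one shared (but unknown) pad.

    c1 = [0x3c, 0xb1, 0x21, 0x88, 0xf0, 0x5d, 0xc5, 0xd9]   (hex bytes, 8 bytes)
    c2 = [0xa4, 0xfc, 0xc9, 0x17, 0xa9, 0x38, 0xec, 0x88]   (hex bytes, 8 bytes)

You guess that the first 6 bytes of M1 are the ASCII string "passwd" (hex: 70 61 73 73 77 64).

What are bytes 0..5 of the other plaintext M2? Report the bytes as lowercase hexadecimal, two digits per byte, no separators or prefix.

First, c1 ⊕ c2 = (M1 ⊕ K) ⊕ (M2 ⊕ K) = M1 ⊕ M2, so the key drops out. Then M2 = (M1 ⊕ M2) ⊕ M1 over the first 6 bytes.
byte 0: (3c xor a4) xor 70 = 98 xor 70 = e8
byte 1: (b1 xor fc) xor 61 = 4d xor 61 = 2c
byte 2: (21 xor c9) xor 73 = e8 xor 73 = 9b
byte 3: (88 xor 17) xor 73 = 9f xor 73 = ec
byte 4: (f0 xor a9) xor 77 = 59 xor 77 = 2e
byte 5: (5d xor 38) xor 64 = 65 xor 64 = 01

e82c9bec2e01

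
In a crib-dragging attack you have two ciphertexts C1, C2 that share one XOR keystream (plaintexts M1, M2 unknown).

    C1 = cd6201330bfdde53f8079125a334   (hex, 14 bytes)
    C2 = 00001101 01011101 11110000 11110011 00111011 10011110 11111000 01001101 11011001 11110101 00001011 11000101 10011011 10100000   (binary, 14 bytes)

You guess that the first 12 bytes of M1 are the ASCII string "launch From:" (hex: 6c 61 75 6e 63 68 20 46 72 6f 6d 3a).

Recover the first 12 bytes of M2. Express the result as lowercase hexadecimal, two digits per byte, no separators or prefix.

ac5e84ae530b0658539df7da

First, C1 ⊕ C2 = (M1 ⊕ K) ⊕ (M2 ⊕ K) = M1 ⊕ M2, so the key drops out. Then M2 = (M1 ⊕ M2) ⊕ M1 over the first 12 bytes.
byte 0: (cd ⊕ 0d) ⊕ 6c = c0 ⊕ 6c = ac
byte 1: (62 ⊕ 5d) ⊕ 61 = 3f ⊕ 61 = 5e
byte 2: (01 ⊕ f0) ⊕ 75 = f1 ⊕ 75 = 84
byte 3: (33 ⊕ f3) ⊕ 6e = c0 ⊕ 6e = ae
byte 4: (0b ⊕ 3b) ⊕ 63 = 30 ⊕ 63 = 53
byte 5: (fd ⊕ 9e) ⊕ 68 = 63 ⊕ 68 = 0b
byte 6: (de ⊕ f8) ⊕ 20 = 26 ⊕ 20 = 06
byte 7: (53 ⊕ 4d) ⊕ 46 = 1e ⊕ 46 = 58
byte 8: (f8 ⊕ d9) ⊕ 72 = 21 ⊕ 72 = 53
byte 9: (07 ⊕ f5) ⊕ 6f = f2 ⊕ 6f = 9d
byte 10: (91 ⊕ 0b) ⊕ 6d = 9a ⊕ 6d = f7
byte 11: (25 ⊕ c5) ⊕ 3a = e0 ⊕ 3a = da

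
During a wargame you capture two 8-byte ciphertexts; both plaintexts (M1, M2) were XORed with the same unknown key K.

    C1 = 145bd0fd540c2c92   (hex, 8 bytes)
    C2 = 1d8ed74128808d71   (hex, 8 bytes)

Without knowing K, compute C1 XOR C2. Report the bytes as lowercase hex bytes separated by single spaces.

C1 ⊕ C2 = (M1 ⊕ K) ⊕ (M2 ⊕ K) = M1 ⊕ M2 — the shared key cancels under XOR.
00010100 xor 00011101 = 00001001
01011011 xor 10001110 = 11010101
11010000 xor 11010111 = 00000111
11111101 xor 01000001 = 10111100
01010100 xor 00101000 = 01111100
00001100 xor 10000000 = 10001100
00101100 xor 10001101 = 10100001
10010010 xor 01110001 = 11100011

09 d5 07 bc 7c 8c a1 e3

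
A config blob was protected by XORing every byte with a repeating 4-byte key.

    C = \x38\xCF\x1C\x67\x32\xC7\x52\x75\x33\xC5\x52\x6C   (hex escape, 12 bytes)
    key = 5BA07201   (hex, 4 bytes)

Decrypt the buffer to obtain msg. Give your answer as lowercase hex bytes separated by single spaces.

The 4-byte key repeats, so the effective keystream is 5b a0 72 01 5b a0 72 01 5b a0 72 01.
byte 0:  56 ⊕  91 =  99
byte 1: 207 ⊕ 160 = 111
byte 2:  28 ⊕ 114 = 110
byte 3: 103 ⊕   1 = 102
byte 4:  50 ⊕  91 = 105
byte 5: 199 ⊕ 160 = 103
byte 6:  82 ⊕ 114 =  32
byte 7: 117 ⊕   1 = 116
byte 8:  51 ⊕  91 = 104
byte 9: 197 ⊕ 160 = 101
byte 10:  82 ⊕ 114 =  32
byte 11: 108 ⊕   1 = 109

63 6f 6e 66 69 67 20 74 68 65 20 6d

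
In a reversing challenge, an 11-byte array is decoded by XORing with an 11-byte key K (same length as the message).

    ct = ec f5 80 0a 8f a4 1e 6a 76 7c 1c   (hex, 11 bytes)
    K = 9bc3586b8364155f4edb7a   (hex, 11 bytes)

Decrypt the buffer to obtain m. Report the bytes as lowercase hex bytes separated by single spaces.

77 36 d8 61 0c c0 0b 35 38 a7 66

XOR is its own inverse, so applying the key byte-wise gives the result directly.
236 ^ 155 = 119
245 ^ 195 =  54
128 ^  88 = 216
 10 ^ 107 =  97
143 ^ 131 =  12
164 ^ 100 = 192
 30 ^  21 =  11
106 ^  95 =  53
118 ^  78 =  56
124 ^ 219 = 167
 28 ^ 122 = 102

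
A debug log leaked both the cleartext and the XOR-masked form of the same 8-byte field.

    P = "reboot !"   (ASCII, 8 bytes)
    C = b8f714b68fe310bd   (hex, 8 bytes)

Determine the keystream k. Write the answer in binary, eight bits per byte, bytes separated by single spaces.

Since C = P ⊕ k, XORing both sides with P gives k = P ⊕ C.
byte 0: 72 ^ b8 = ca
byte 1: 65 ^ f7 = 92
byte 2: 62 ^ 14 = 76
byte 3: 6f ^ b6 = d9
byte 4: 6f ^ 8f = e0
byte 5: 74 ^ e3 = 97
byte 6: 20 ^ 10 = 30
byte 7: 21 ^ bd = 9c

11001010 10010010 01110110 11011001 11100000 10010111 00110000 10011100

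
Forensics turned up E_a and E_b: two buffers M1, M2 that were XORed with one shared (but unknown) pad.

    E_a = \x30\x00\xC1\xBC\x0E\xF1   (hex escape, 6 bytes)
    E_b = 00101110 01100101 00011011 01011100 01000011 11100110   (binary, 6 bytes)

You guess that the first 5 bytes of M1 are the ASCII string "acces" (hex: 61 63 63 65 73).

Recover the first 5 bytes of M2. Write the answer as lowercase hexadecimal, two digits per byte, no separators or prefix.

7f06b9853e

First, E_a ⊕ E_b = (M1 ⊕ K) ⊕ (M2 ⊕ K) = M1 ⊕ M2, so the key drops out. Then M2 = (M1 ⊕ M2) ⊕ M1 over the first 5 bytes.
byte 0: (30 XOR 2e) XOR 61 = 1e XOR 61 = 7f
byte 1: (00 XOR 65) XOR 63 = 65 XOR 63 = 06
byte 2: (c1 XOR 1b) XOR 63 = da XOR 63 = b9
byte 3: (bc XOR 5c) XOR 65 = e0 XOR 65 = 85
byte 4: (0e XOR 43) XOR 73 = 4d XOR 73 = 3e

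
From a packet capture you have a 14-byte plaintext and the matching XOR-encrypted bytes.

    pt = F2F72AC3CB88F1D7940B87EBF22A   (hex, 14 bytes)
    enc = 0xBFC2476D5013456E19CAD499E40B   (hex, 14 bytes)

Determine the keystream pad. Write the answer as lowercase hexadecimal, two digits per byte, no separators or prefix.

4d356dae9b9bb4b98dc153721621

Since enc = pt ⊕ pad, XORing both sides with pt gives pad = pt ⊕ enc.
242 xor 191 =  77
247 xor 194 =  53
 42 xor  71 = 109
195 xor 109 = 174
203 xor  80 = 155
136 xor  19 = 155
241 xor  69 = 180
215 xor 110 = 185
148 xor  25 = 141
 11 xor 202 = 193
135 xor 212 =  83
235 xor 153 = 114
242 xor 228 =  22
 42 xor  11 =  33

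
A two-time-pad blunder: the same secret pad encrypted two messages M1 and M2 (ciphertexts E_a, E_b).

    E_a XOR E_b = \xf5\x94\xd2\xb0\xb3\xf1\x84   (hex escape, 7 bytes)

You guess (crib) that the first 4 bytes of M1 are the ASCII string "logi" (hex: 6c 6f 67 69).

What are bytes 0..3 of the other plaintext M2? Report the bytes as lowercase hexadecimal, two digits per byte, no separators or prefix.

Since E_a ⊕ E_b = M1 ⊕ M2, XORing with the guessed M1 bytes yields the corresponding M2 bytes: M2 = (E_a ⊕ E_b) ⊕ M1.
11110101 ⊕ 01101100 = 10011001
10010100 ⊕ 01101111 = 11111011
11010010 ⊕ 01100111 = 10110101
10110000 ⊕ 01101001 = 11011001

99fbb5d9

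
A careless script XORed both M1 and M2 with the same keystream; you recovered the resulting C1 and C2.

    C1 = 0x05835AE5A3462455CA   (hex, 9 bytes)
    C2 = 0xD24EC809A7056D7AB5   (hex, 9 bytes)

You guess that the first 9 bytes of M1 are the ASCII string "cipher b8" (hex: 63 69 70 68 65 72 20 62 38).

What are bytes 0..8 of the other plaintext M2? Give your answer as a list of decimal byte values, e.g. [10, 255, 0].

[180, 164, 226, 132, 97, 49, 105, 77, 71]

First, C1 ⊕ C2 = (M1 ⊕ K) ⊕ (M2 ⊕ K) = M1 ⊕ M2, so the key drops out. Then M2 = (M1 ⊕ M2) ⊕ M1 over the first 9 bytes.
byte 0: (05 XOR d2) XOR 63 = d7 XOR 63 = b4
byte 1: (83 XOR 4e) XOR 69 = cd XOR 69 = a4
byte 2: (5a XOR c8) XOR 70 = 92 XOR 70 = e2
byte 3: (e5 XOR 09) XOR 68 = ec XOR 68 = 84
byte 4: (a3 XOR a7) XOR 65 = 04 XOR 65 = 61
byte 5: (46 XOR 05) XOR 72 = 43 XOR 72 = 31
byte 6: (24 XOR 6d) XOR 20 = 49 XOR 20 = 69
byte 7: (55 XOR 7a) XOR 62 = 2f XOR 62 = 4d
byte 8: (ca XOR b5) XOR 38 = 7f XOR 38 = 47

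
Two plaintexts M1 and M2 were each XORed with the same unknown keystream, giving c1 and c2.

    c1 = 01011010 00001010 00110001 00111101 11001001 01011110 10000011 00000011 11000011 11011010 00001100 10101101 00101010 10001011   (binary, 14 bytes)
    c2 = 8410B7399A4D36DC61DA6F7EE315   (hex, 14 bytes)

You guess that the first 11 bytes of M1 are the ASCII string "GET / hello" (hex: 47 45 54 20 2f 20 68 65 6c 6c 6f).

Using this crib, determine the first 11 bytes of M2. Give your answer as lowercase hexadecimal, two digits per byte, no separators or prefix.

First, c1 ⊕ c2 = (M1 ⊕ K) ⊕ (M2 ⊕ K) = M1 ⊕ M2, so the key drops out. Then M2 = (M1 ⊕ M2) ⊕ M1 over the first 11 bytes.
byte 0: (5a xor 84) xor 47 = de xor 47 = 99
byte 1: (0a xor 10) xor 45 = 1a xor 45 = 5f
byte 2: (31 xor b7) xor 54 = 86 xor 54 = d2
byte 3: (3d xor 39) xor 20 = 04 xor 20 = 24
byte 4: (c9 xor 9a) xor 2f = 53 xor 2f = 7c
byte 5: (5e xor 4d) xor 20 = 13 xor 20 = 33
byte 6: (83 xor 36) xor 68 = b5 xor 68 = dd
byte 7: (03 xor dc) xor 65 = df xor 65 = ba
byte 8: (c3 xor 61) xor 6c = a2 xor 6c = ce
byte 9: (da xor da) xor 6c = 00 xor 6c = 6c
byte 10: (0c xor 6f) xor 6f = 63 xor 6f = 0c

995fd2247c33ddbace6c0c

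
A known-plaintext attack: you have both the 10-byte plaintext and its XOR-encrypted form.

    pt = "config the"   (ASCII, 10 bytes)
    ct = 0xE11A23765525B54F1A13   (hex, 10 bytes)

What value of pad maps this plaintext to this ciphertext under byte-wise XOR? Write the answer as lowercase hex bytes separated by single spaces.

82 75 4d 10 3c 42 95 3b 72 76

Since ct = pt ⊕ pad, XORing both sides with pt gives pad = pt ⊕ ct.
63 XOR e1 = 82
6f XOR 1a = 75
6e XOR 23 = 4d
66 XOR 76 = 10
69 XOR 55 = 3c
67 XOR 25 = 42
20 XOR b5 = 95
74 XOR 4f = 3b
68 XOR 1a = 72
65 XOR 13 = 76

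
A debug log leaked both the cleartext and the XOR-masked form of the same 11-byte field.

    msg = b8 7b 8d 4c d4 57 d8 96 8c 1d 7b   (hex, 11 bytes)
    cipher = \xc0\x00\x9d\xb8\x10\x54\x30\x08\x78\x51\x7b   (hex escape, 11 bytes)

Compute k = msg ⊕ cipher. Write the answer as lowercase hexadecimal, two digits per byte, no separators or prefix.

787b10f4c403e89ef44c00

Since cipher = msg ⊕ k, XORing both sides with msg gives k = msg ⊕ cipher.
184 ^ 192 = 120
123 ^   0 = 123
141 ^ 157 =  16
 76 ^ 184 = 244
212 ^  16 = 196
 87 ^  84 =   3
216 ^  48 = 232
150 ^   8 = 158
140 ^ 120 = 244
 29 ^  81 =  76
123 ^ 123 =   0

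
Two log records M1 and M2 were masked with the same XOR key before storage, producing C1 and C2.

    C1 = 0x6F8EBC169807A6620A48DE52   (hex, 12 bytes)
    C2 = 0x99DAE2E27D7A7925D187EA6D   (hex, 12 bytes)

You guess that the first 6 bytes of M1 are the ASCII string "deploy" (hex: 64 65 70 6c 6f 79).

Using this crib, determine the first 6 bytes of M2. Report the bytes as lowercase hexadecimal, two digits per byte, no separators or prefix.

First, C1 ⊕ C2 = (M1 ⊕ K) ⊕ (M2 ⊕ K) = M1 ⊕ M2, so the key drops out. Then M2 = (M1 ⊕ M2) ⊕ M1 over the first 6 bytes.
byte 0: (6f xor 99) xor 64 = f6 xor 64 = 92
byte 1: (8e xor da) xor 65 = 54 xor 65 = 31
byte 2: (bc xor e2) xor 70 = 5e xor 70 = 2e
byte 3: (16 xor e2) xor 6c = f4 xor 6c = 98
byte 4: (98 xor 7d) xor 6f = e5 xor 6f = 8a
byte 5: (07 xor 7a) xor 79 = 7d xor 79 = 04

92312e988a04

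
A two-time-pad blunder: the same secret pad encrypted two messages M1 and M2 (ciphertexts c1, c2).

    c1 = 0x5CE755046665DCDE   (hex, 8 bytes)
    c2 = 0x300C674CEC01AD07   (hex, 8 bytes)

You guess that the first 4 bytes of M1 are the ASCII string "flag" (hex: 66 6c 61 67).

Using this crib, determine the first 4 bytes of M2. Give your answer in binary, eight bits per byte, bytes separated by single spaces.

00001010 10000111 01010011 00101111

First, c1 ⊕ c2 = (M1 ⊕ K) ⊕ (M2 ⊕ K) = M1 ⊕ M2, so the key drops out. Then M2 = (M1 ⊕ M2) ⊕ M1 over the first 4 bytes.
byte 0: (5c XOR 30) XOR 66 = 6c XOR 66 = 0a
byte 1: (e7 XOR 0c) XOR 6c = eb XOR 6c = 87
byte 2: (55 XOR 67) XOR 61 = 32 XOR 61 = 53
byte 3: (04 XOR 4c) XOR 67 = 48 XOR 67 = 2f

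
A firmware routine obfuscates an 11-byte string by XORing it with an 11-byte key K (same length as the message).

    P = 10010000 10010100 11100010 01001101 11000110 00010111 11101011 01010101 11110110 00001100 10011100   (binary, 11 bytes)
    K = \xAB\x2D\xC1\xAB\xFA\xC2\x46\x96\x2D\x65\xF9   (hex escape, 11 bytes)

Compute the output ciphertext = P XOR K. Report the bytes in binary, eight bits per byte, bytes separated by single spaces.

00111011 10111001 00100011 11100110 00111100 11010101 10101101 11000011 11011011 01101001 01100101

XOR is its own inverse, so applying the key byte-wise gives the result directly.
144 xor 171 =  59
148 xor  45 = 185
226 xor 193 =  35
 77 xor 171 = 230
198 xor 250 =  60
 23 xor 194 = 213
235 xor  70 = 173
 85 xor 150 = 195
246 xor  45 = 219
 12 xor 101 = 105
156 xor 249 = 101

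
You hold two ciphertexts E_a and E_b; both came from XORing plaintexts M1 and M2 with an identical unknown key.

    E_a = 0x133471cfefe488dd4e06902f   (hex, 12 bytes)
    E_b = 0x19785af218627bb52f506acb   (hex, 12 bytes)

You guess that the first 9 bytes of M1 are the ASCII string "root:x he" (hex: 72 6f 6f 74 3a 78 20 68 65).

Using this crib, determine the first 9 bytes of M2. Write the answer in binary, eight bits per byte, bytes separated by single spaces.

First, E_a ⊕ E_b = (M1 ⊕ K) ⊕ (M2 ⊕ K) = M1 ⊕ M2, so the key drops out. Then M2 = (M1 ⊕ M2) ⊕ M1 over the first 9 bytes.
byte 0: (13 xor 19) xor 72 = 0a xor 72 = 78
byte 1: (34 xor 78) xor 6f = 4c xor 6f = 23
byte 2: (71 xor 5a) xor 6f = 2b xor 6f = 44
byte 3: (cf xor f2) xor 74 = 3d xor 74 = 49
byte 4: (ef xor 18) xor 3a = f7 xor 3a = cd
byte 5: (e4 xor 62) xor 78 = 86 xor 78 = fe
byte 6: (88 xor 7b) xor 20 = f3 xor 20 = d3
byte 7: (dd xor b5) xor 68 = 68 xor 68 = 00
byte 8: (4e xor 2f) xor 65 = 61 xor 65 = 04

01111000 00100011 01000100 01001001 11001101 11111110 11010011 00000000 00000100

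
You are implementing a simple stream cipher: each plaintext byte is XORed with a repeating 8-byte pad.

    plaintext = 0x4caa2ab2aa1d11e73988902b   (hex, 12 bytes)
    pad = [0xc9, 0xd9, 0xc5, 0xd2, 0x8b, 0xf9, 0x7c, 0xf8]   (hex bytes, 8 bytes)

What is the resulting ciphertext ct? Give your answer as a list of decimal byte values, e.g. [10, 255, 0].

The 8-byte key repeats, so the effective keystream is c9 d9 c5 d2 8b f9 7c f8 c9 d9 c5 d2.
byte 0:  76 XOR 201 = 133
byte 1: 170 XOR 217 = 115
byte 2:  42 XOR 197 = 239
byte 3: 178 XOR 210 =  96
byte 4: 170 XOR 139 =  33
byte 5:  29 XOR 249 = 228
byte 6:  17 XOR 124 = 109
byte 7: 231 XOR 248 =  31
byte 8:  57 XOR 201 = 240
byte 9: 136 XOR 217 =  81
byte 10: 144 XOR 197 =  85
byte 11:  43 XOR 210 = 249

[133, 115, 239, 96, 33, 228, 109, 31, 240, 81, 85, 249]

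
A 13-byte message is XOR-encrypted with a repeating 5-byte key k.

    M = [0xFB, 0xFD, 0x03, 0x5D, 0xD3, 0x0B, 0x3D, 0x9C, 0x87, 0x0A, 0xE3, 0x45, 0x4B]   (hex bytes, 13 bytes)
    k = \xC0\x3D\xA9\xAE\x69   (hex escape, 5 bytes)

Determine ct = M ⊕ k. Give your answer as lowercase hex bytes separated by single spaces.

3b c0 aa f3 ba cb 00 35 29 63 23 78 e2

The 5-byte key repeats, so the effective keystream is c0 3d a9 ae 69 c0 3d a9 ae 69 c0 3d a9.
byte 0: 11111011 ^ 11000000 = 00111011
byte 1: 11111101 ^ 00111101 = 11000000
byte 2: 00000011 ^ 10101001 = 10101010
byte 3: 01011101 ^ 10101110 = 11110011
byte 4: 11010011 ^ 01101001 = 10111010
byte 5: 00001011 ^ 11000000 = 11001011
byte 6: 00111101 ^ 00111101 = 00000000
byte 7: 10011100 ^ 10101001 = 00110101
byte 8: 10000111 ^ 10101110 = 00101001
byte 9: 00001010 ^ 01101001 = 01100011
byte 10: 11100011 ^ 11000000 = 00100011
byte 11: 01000101 ^ 00111101 = 01111000
byte 12: 01001011 ^ 10101001 = 11100010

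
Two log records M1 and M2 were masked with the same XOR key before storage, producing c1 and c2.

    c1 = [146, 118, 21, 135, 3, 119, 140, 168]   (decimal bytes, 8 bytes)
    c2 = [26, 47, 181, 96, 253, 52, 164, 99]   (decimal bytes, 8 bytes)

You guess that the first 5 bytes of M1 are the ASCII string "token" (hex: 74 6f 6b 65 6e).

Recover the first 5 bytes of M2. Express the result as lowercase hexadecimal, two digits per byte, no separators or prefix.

fc36cb8290

First, c1 ⊕ c2 = (M1 ⊕ K) ⊕ (M2 ⊕ K) = M1 ⊕ M2, so the key drops out. Then M2 = (M1 ⊕ M2) ⊕ M1 over the first 5 bytes.
byte 0: (92 XOR 1a) XOR 74 = 88 XOR 74 = fc
byte 1: (76 XOR 2f) XOR 6f = 59 XOR 6f = 36
byte 2: (15 XOR b5) XOR 6b = a0 XOR 6b = cb
byte 3: (87 XOR 60) XOR 65 = e7 XOR 65 = 82
byte 4: (03 XOR fd) XOR 6e = fe XOR 6e = 90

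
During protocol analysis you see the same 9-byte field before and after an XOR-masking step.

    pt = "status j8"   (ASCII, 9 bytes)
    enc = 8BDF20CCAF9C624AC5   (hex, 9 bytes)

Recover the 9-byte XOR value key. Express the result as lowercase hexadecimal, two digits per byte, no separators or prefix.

Since enc = pt ⊕ key, XORing both sides with pt gives key = pt ⊕ enc.
byte 0: 115 xor 139 = 248
byte 1: 116 xor 223 = 171
byte 2:  97 xor  32 =  65
byte 3: 116 xor 204 = 184
byte 4: 117 xor 175 = 218
byte 5: 115 xor 156 = 239
byte 6:  32 xor  98 =  66
byte 7: 106 xor  74 =  32
byte 8:  56 xor 197 = 253

f8ab41b8daef4220fd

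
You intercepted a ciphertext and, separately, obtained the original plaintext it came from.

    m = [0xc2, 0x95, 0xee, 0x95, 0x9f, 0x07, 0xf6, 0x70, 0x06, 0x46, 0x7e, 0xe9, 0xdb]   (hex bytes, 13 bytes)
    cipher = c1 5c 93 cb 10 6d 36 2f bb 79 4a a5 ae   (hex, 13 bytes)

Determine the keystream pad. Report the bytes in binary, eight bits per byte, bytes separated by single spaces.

00000011 11001001 01111101 01011110 10001111 01101010 11000000 01011111 10111101 00111111 00110100 01001100 01110101

Since cipher = m ⊕ pad, XORing both sides with m gives pad = m ⊕ cipher.
byte 0: c2 XOR c1 = 03
byte 1: 95 XOR 5c = c9
byte 2: ee XOR 93 = 7d
byte 3: 95 XOR cb = 5e
byte 4: 9f XOR 10 = 8f
byte 5: 07 XOR 6d = 6a
byte 6: f6 XOR 36 = c0
byte 7: 70 XOR 2f = 5f
byte 8: 06 XOR bb = bd
byte 9: 46 XOR 79 = 3f
byte 10: 7e XOR 4a = 34
byte 11: e9 XOR a5 = 4c
byte 12: db XOR ae = 75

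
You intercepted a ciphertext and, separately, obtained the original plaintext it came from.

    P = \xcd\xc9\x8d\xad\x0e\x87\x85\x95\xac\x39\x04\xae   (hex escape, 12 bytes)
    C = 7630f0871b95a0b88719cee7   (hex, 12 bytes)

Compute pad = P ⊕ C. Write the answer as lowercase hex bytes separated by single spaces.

bb f9 7d 2a 15 12 25 2d 2b 20 ca 49

Since C = P ⊕ pad, XORing both sides with P gives pad = P ⊕ C.
byte 0: 11001101 ⊕ 01110110 = 10111011
byte 1: 11001001 ⊕ 00110000 = 11111001
byte 2: 10001101 ⊕ 11110000 = 01111101
byte 3: 10101101 ⊕ 10000111 = 00101010
byte 4: 00001110 ⊕ 00011011 = 00010101
byte 5: 10000111 ⊕ 10010101 = 00010010
byte 6: 10000101 ⊕ 10100000 = 00100101
byte 7: 10010101 ⊕ 10111000 = 00101101
byte 8: 10101100 ⊕ 10000111 = 00101011
byte 9: 00111001 ⊕ 00011001 = 00100000
byte 10: 00000100 ⊕ 11001110 = 11001010
byte 11: 10101110 ⊕ 11100111 = 01001001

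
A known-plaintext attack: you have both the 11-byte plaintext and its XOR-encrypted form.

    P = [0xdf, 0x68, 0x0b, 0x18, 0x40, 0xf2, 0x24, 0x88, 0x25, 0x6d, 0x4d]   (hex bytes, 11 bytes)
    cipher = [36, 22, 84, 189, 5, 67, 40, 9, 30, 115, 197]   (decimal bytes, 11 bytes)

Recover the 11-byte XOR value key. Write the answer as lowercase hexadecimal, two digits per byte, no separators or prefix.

Since cipher = P ⊕ key, XORing both sides with P gives key = P ⊕ cipher.
223 xor  36 = 251
104 xor  22 = 126
 11 xor  84 =  95
 24 xor 189 = 165
 64 xor   5 =  69
242 xor  67 = 177
 36 xor  40 =  12
136 xor   9 = 129
 37 xor  30 =  59
109 xor 115 =  30
 77 xor 197 = 136

fb7e5fa545b10c813b1e88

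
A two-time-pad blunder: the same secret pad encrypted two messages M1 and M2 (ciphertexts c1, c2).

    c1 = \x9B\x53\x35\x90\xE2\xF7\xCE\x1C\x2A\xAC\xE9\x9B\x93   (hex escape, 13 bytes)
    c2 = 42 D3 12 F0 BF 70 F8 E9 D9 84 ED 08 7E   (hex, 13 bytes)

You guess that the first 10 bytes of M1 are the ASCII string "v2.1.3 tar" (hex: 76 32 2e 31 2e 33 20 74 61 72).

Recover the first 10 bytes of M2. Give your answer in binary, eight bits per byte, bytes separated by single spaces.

First, c1 ⊕ c2 = (M1 ⊕ K) ⊕ (M2 ⊕ K) = M1 ⊕ M2, so the key drops out. Then M2 = (M1 ⊕ M2) ⊕ M1 over the first 10 bytes.
byte 0: (9b ⊕ 42) ⊕ 76 = d9 ⊕ 76 = af
byte 1: (53 ⊕ d3) ⊕ 32 = 80 ⊕ 32 = b2
byte 2: (35 ⊕ 12) ⊕ 2e = 27 ⊕ 2e = 09
byte 3: (90 ⊕ f0) ⊕ 31 = 60 ⊕ 31 = 51
byte 4: (e2 ⊕ bf) ⊕ 2e = 5d ⊕ 2e = 73
byte 5: (f7 ⊕ 70) ⊕ 33 = 87 ⊕ 33 = b4
byte 6: (ce ⊕ f8) ⊕ 20 = 36 ⊕ 20 = 16
byte 7: (1c ⊕ e9) ⊕ 74 = f5 ⊕ 74 = 81
byte 8: (2a ⊕ d9) ⊕ 61 = f3 ⊕ 61 = 92
byte 9: (ac ⊕ 84) ⊕ 72 = 28 ⊕ 72 = 5a

10101111 10110010 00001001 01010001 01110011 10110100 00010110 10000001 10010010 01011010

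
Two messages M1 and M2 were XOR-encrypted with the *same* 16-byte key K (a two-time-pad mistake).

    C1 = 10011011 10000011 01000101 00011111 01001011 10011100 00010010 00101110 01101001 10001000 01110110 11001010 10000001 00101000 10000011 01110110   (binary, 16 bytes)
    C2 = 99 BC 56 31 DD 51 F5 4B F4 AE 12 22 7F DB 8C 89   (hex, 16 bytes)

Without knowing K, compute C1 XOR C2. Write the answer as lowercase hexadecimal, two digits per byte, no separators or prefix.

C1 ⊕ C2 = (M1 ⊕ K) ⊕ (M2 ⊕ K) = M1 ⊕ M2 — the shared key cancels under XOR.
10011011 ^ 10011001 = 00000010
10000011 ^ 10111100 = 00111111
01000101 ^ 01010110 = 00010011
00011111 ^ 00110001 = 00101110
01001011 ^ 11011101 = 10010110
10011100 ^ 01010001 = 11001101
00010010 ^ 11110101 = 11100111
00101110 ^ 01001011 = 01100101
01101001 ^ 11110100 = 10011101
10001000 ^ 10101110 = 00100110
01110110 ^ 00010010 = 01100100
11001010 ^ 00100010 = 11101000
10000001 ^ 01111111 = 11111110
00101000 ^ 11011011 = 11110011
10000011 ^ 10001100 = 00001111
01110110 ^ 10001001 = 11111111

023f132e96cde7659d2664e8fef30fff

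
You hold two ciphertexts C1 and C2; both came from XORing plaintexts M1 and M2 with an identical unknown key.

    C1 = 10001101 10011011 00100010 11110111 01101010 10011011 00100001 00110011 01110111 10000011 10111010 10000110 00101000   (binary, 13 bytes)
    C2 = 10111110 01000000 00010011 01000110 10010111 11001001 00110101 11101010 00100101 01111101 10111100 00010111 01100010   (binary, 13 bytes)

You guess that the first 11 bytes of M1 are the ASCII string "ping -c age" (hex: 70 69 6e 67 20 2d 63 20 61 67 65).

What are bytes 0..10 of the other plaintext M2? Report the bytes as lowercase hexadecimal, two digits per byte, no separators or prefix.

First, C1 ⊕ C2 = (M1 ⊕ K) ⊕ (M2 ⊕ K) = M1 ⊕ M2, so the key drops out. Then M2 = (M1 ⊕ M2) ⊕ M1 over the first 11 bytes.
byte 0: (8d XOR be) XOR 70 = 33 XOR 70 = 43
byte 1: (9b XOR 40) XOR 69 = db XOR 69 = b2
byte 2: (22 XOR 13) XOR 6e = 31 XOR 6e = 5f
byte 3: (f7 XOR 46) XOR 67 = b1 XOR 67 = d6
byte 4: (6a XOR 97) XOR 20 = fd XOR 20 = dd
byte 5: (9b XOR c9) XOR 2d = 52 XOR 2d = 7f
byte 6: (21 XOR 35) XOR 63 = 14 XOR 63 = 77
byte 7: (33 XOR ea) XOR 20 = d9 XOR 20 = f9
byte 8: (77 XOR 25) XOR 61 = 52 XOR 61 = 33
byte 9: (83 XOR 7d) XOR 67 = fe XOR 67 = 99
byte 10: (ba XOR bc) XOR 65 = 06 XOR 65 = 63

43b25fd6dd7f77f9339963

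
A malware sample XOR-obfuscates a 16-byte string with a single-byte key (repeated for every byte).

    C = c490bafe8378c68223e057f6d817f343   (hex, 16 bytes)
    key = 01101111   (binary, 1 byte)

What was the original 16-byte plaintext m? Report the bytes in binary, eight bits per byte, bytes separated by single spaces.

The 1-byte key repeats, so the effective keystream is 6f 6f 6f 6f 6f 6f 6f 6f 6f 6f 6f 6f 6f 6f 6f 6f.
byte 0: 11000100 XOR 01101111 = 10101011
byte 1: 10010000 XOR 01101111 = 11111111
byte 2: 10111010 XOR 01101111 = 11010101
byte 3: 11111110 XOR 01101111 = 10010001
byte 4: 10000011 XOR 01101111 = 11101100
byte 5: 01111000 XOR 01101111 = 00010111
byte 6: 11000110 XOR 01101111 = 10101001
byte 7: 10000010 XOR 01101111 = 11101101
byte 8: 00100011 XOR 01101111 = 01001100
byte 9: 11100000 XOR 01101111 = 10001111
byte 10: 01010111 XOR 01101111 = 00111000
byte 11: 11110110 XOR 01101111 = 10011001
byte 12: 11011000 XOR 01101111 = 10110111
byte 13: 00010111 XOR 01101111 = 01111000
byte 14: 11110011 XOR 01101111 = 10011100
byte 15: 01000011 XOR 01101111 = 00101100

10101011 11111111 11010101 10010001 11101100 00010111 10101001 11101101 01001100 10001111 00111000 10011001 10110111 01111000 10011100 00101100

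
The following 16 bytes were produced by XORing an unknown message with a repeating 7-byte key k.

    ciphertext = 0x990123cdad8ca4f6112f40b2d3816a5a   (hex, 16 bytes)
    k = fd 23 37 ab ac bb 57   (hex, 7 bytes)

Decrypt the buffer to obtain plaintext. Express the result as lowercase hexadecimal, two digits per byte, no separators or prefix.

642214660137f30b3218eb1e68d69779

The 7-byte key repeats, so the effective keystream is fd 23 37 ab ac bb 57 fd 23 37 ab ac bb 57 fd 23.
byte 0: 10011001 xor 11111101 = 01100100
byte 1: 00000001 xor 00100011 = 00100010
byte 2: 00100011 xor 00110111 = 00010100
byte 3: 11001101 xor 10101011 = 01100110
byte 4: 10101101 xor 10101100 = 00000001
byte 5: 10001100 xor 10111011 = 00110111
byte 6: 10100100 xor 01010111 = 11110011
byte 7: 11110110 xor 11111101 = 00001011
byte 8: 00010001 xor 00100011 = 00110010
byte 9: 00101111 xor 00110111 = 00011000
byte 10: 01000000 xor 10101011 = 11101011
byte 11: 10110010 xor 10101100 = 00011110
byte 12: 11010011 xor 10111011 = 01101000
byte 13: 10000001 xor 01010111 = 11010110
byte 14: 01101010 xor 11111101 = 10010111
byte 15: 01011010 xor 00100011 = 01111001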